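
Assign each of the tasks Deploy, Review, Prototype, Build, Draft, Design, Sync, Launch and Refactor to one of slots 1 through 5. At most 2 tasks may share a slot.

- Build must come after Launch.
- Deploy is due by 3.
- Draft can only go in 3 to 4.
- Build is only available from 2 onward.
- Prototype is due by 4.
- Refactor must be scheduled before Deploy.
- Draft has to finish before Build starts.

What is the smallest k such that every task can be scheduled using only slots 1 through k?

5

The precedence chain requires at least 2 distinct slots.
With at most 2 per slot and 9 tasks, at least 5 slots are needed.
Propagating the time windows through the other constraints, Build can't land before 4, so the schedule must run through at least slot 4.
5 works (last occupied slot: 5): for example Deploy -> 2, Sync -> 5, Launch -> 2, Build -> 4, Refactor -> 1, Design -> 4, Review -> 3, Prototype -> 1, Draft -> 3.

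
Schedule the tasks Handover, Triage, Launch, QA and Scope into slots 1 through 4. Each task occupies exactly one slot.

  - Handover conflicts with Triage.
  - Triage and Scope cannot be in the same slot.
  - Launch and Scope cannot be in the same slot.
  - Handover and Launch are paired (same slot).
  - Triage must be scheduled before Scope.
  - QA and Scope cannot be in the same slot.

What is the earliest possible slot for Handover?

1

Handover at 1 is achievable: QA in 1; Triage in 2; Handover in 1; Launch in 1; Scope in 3.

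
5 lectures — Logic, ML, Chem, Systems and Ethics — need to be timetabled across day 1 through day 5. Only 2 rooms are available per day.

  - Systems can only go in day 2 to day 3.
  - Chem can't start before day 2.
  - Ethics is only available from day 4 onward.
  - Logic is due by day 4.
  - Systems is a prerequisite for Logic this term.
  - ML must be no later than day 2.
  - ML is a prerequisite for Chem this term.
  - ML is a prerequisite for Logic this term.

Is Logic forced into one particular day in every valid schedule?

No

Logic can be day 3 (e.g. Chem=day 2, ML=day 1, Logic=day 3, Systems=day 2, Ethics=day 4) or day 4 (e.g. Logic in day 4, Systems in day 2, Ethics in day 4, ML in day 1, Chem in day 2).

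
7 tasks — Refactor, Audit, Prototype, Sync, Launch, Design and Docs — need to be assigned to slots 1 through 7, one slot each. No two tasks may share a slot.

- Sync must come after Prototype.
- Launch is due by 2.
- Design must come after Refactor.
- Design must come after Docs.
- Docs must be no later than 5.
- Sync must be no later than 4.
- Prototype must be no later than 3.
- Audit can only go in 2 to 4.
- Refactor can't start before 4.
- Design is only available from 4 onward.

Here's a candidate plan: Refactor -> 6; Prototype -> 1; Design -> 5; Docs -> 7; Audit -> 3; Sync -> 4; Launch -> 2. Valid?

Launch is due by 2 — holds.
Sync must be no later than 4 — holds.
Docs must be no later than 5 — violated.
Refactor can't start before 4 — holds.
Prototype must be no later than 3 — holds.
Design must come after Docs — violated.
No two tasks may share a slot — holds.
Design must come after Refactor — violated.
Audit can only go in 2 to 4 — holds.
Design is only available from 4 onward — holds.
Sync must come after Prototype — holds.

No — it violates: Design must come after Docs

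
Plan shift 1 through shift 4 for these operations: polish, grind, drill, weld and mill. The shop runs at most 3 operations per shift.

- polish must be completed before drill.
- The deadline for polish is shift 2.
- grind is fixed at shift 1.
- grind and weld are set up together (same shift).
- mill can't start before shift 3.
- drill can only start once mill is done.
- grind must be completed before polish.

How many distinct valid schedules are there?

Enumerating: mill -> shift 3, drill -> shift 4, weld -> shift 1, polish -> shift 2, grind -> shift 1.

1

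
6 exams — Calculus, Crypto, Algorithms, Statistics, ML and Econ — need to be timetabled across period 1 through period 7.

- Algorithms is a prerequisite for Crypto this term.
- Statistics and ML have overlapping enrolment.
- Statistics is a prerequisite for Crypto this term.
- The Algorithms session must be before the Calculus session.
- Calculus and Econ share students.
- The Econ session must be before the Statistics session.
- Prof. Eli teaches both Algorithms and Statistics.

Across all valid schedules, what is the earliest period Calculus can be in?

Precedence pushes Calculus to at least period 2.
Calculus at period 2 is achievable: ML -> period 1, Algorithms -> period 1, Crypto -> period 3, Statistics -> period 2, Calculus -> period 2, Econ -> period 1.

period 2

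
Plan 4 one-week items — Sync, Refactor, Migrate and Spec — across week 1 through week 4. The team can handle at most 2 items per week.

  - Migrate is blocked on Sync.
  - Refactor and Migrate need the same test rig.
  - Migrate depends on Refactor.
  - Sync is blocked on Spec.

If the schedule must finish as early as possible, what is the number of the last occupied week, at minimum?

The precedence chain requires at least 3 distinct weeks.
With at most 2 per week and 4 work items, at least 2 weeks are needed.
3 works (last occupied week: week 3): for example Sync in week 2, Refactor in week 1, Spec in week 1, Migrate in week 3.

3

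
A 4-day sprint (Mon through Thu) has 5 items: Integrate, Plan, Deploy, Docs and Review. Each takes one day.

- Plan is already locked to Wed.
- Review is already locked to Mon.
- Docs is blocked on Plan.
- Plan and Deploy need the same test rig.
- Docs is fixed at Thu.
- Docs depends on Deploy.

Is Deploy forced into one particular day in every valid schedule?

No

Deploy can be Mon (e.g. Plan -> Wed, Docs -> Thu, Integrate -> Mon, Deploy -> Mon, Review -> Mon) or Tue (e.g. Plan=Wed; Review=Mon; Integrate=Mon; Deploy=Tue; Docs=Thu).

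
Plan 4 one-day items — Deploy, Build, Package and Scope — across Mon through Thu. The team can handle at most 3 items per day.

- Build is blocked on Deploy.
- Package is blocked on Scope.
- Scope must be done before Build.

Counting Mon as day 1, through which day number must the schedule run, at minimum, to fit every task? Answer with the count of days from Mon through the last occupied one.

The precedence chain requires at least 2 distinct days.
With at most 3 per day and 4 tasks, at least 2 days are needed.
2 works (last occupied day: Tue): for example Scope=Mon, Build=Tue, Deploy=Mon, Package=Tue.

2 days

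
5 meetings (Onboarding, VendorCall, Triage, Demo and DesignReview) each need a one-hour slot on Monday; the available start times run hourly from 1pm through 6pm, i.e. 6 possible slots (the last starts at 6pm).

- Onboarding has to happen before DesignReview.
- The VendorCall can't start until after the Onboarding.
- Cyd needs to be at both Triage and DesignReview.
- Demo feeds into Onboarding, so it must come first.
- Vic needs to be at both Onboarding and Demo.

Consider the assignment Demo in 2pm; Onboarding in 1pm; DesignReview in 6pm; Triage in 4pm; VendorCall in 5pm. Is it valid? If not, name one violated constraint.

The VendorCall can't start until after the Onboarding — holds.
Vic needs to be at both Onboarding and Demo — holds.
Demo feeds into Onboarding, so it must come first — violated.
Cyd needs to be at both Triage and DesignReview — holds.
Onboarding has to happen before DesignReview — holds.

No. Demo feeds into Onboarding, so it must come first is not satisfied.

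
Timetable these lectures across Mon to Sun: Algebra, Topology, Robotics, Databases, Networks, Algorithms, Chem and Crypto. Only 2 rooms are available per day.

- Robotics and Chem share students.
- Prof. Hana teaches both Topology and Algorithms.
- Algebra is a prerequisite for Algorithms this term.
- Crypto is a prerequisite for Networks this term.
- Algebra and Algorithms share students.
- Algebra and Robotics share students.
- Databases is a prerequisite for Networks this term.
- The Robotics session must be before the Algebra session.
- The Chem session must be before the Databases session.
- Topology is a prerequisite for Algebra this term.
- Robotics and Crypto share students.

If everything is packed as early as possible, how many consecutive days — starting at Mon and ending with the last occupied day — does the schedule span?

4 days

The precedence chain requires at least 3 distinct days.
With at most 2 per day and 8 lectures, at least 4 days are needed.
4 works (last occupied day: Thu): for example Topology in Mon; Databases in Wed; Robotics in Mon; Algebra in Tue; Chem in Tue; Networks in Thu; Algorithms in Thu; Crypto in Wed.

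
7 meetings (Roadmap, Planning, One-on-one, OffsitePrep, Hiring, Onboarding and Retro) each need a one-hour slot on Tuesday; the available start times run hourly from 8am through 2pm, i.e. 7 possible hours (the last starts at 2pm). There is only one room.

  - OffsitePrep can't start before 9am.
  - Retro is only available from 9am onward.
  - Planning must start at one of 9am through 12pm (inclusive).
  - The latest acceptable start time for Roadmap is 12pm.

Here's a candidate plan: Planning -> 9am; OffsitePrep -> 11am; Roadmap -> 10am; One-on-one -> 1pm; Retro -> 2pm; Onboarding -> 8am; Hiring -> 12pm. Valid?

Yes, all constraints hold

OffsitePrep can't start before 9am — holds.
Planning must start at one of 9am through 12pm (inclusive) — holds.
The latest acceptable start time for Roadmap is 12pm — holds.
There is only one room — holds.
Retro is only available from 9am onward — holds.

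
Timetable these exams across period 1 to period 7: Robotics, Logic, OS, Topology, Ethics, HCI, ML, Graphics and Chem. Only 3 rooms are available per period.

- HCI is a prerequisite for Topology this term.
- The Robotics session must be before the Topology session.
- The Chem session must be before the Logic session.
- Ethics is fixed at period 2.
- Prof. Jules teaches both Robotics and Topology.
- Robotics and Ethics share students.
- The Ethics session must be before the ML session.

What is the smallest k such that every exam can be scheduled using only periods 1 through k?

The precedence chain requires at least 2 distinct periods.
With at most 3 per period and 9 exams, at least 3 periods are needed.
Propagating the time windows through the other constraints, ML can't land before period 3, so the schedule must run through at least period 3.
3 works (last occupied period: period 3): for example Chem -> period 1, Topology -> period 2, Logic -> period 2, OS -> period 3, Ethics -> period 2, Robotics -> period 1, Graphics -> period 3, HCI -> period 1, ML -> period 3.

3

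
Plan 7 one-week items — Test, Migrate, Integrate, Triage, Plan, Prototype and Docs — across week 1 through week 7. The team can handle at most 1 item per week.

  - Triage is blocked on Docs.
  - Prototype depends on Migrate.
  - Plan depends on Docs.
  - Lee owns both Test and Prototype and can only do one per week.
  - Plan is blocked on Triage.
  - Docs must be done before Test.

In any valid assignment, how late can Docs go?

Downstream work caps Docs at week 5.
Docs at week 4 is achievable: Plan in week 6; Test in week 7; Migrate in week 1; Integrate in week 3; Triage in week 5; Docs in week 4; Prototype in week 2.
Nothing later works — the conflict and capacity constraints rule out every week after week 4.

week 4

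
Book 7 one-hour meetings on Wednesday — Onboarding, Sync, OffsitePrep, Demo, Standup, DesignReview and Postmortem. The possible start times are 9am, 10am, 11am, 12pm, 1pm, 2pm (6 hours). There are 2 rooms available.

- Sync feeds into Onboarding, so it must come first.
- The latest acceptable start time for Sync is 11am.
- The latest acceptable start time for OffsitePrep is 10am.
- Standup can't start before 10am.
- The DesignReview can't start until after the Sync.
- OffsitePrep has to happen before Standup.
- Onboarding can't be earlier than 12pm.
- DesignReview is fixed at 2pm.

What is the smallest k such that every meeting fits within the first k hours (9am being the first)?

The precedence chain requires at least 2 distinct hours.
With at most 2 per hour and 7 meetings, at least 4 hours are needed.
DesignReview can't be placed before 2pm — that is hour 6 counting from 9am — so the schedule must run through at least 6 hours.
6 works (last occupied hour: 2pm): for example Demo in 10am, Postmortem in 11am, Standup in 10am, OffsitePrep in 9am, DesignReview in 2pm, Sync in 9am, Onboarding in 12pm.

6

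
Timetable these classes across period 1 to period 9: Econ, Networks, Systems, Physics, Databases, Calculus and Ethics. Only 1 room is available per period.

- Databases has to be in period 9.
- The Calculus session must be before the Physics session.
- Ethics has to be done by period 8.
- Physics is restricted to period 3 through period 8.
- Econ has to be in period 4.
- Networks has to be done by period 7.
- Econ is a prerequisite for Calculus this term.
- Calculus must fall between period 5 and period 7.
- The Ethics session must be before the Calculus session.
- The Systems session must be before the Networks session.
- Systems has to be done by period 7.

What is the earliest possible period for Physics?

period 6

Physics is available from period 3; precedence pushes Physics to at least period 6; Physics's own window allows nothing later than period 8.
Physics at period 6 is achievable: Calculus -> period 5; Physics -> period 6; Ethics -> period 3; Systems -> period 1; Networks -> period 2; Databases -> period 9; Econ -> period 4.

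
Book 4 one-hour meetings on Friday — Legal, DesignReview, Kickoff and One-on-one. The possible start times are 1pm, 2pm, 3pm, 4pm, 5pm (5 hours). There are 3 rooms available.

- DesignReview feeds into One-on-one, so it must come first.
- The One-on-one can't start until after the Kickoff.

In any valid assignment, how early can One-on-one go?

2pm

Precedence pushes One-on-one to at least 2pm.
One-on-one at 2pm is achievable: One-on-one in 2pm, DesignReview in 1pm, Legal in 1pm, Kickoff in 1pm.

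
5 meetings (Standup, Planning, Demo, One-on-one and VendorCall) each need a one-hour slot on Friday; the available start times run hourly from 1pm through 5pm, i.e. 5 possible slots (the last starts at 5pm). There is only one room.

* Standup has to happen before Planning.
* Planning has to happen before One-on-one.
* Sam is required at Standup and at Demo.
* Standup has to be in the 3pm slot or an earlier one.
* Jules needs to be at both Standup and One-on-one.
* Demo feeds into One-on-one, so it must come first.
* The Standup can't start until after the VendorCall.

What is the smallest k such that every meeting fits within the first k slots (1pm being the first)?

5

The precedence chain requires at least 4 distinct slots.
With at most 1 per slot and 5 meetings, at least 5 slots are needed.
5 works (last occupied slot: 5pm): for example Demo -> 4pm, VendorCall -> 1pm, Standup -> 2pm, Planning -> 3pm, One-on-one -> 5pm.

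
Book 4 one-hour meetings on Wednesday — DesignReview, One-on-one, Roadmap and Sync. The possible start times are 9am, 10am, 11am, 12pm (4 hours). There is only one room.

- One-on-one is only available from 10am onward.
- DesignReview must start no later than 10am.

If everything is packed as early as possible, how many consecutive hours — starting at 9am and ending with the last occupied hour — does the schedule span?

4

With at most 1 per hour and 4 meetings, at least 4 hours are needed.
One-on-one can't be placed before 10am — that is hour 2 counting from 9am — so the schedule must run through at least 2 hours.
4 works (last occupied hour: 12pm): for example One-on-one -> 10am, Sync -> 12pm, DesignReview -> 9am, Roadmap -> 11am.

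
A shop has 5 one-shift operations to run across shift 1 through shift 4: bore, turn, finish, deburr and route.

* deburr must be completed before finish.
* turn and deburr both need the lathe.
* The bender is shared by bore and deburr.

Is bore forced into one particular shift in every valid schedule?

bore can be shift 1 (e.g. deburr -> shift 2; bore -> shift 1; finish -> shift 3; turn -> shift 1; route -> shift 1) or shift 2 (e.g. route=shift 1, finish=shift 2, bore=shift 2, deburr=shift 1, turn=shift 2).

No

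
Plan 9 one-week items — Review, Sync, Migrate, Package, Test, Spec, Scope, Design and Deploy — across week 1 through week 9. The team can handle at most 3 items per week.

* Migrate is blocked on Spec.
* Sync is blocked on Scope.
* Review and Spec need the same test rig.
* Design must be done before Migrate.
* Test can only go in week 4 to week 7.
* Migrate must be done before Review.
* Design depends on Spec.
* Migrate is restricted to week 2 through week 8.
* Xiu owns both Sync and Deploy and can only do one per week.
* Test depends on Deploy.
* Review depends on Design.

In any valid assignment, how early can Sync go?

Precedence pushes Sync to at least week 2.
Sync at week 2 is achievable: Spec in week 1, Migrate in week 3, Package in week 2, Scope in week 1, Design in week 2, Review in week 4, Test in week 4, Sync in week 2, Deploy in week 1.

week 2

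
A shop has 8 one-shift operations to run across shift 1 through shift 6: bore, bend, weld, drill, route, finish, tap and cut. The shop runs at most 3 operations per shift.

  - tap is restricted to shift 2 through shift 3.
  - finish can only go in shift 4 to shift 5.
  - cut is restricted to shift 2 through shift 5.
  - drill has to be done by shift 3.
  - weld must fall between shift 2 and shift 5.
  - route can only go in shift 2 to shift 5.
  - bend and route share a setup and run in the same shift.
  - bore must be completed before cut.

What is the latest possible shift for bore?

shift 4

Downstream work caps bore at shift 4.
bore at shift 4 is achievable: bend=shift 3, bore=shift 4, route=shift 3, weld=shift 2, finish=shift 4, cut=shift 5, drill=shift 1, tap=shift 2.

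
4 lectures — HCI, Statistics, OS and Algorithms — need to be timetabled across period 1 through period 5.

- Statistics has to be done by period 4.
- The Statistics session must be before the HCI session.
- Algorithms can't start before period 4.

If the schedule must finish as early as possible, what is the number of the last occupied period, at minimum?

The precedence chain requires at least 2 distinct periods.
Algorithms can't be placed before period 4, so the schedule must run through at least period 4.
4 works (last occupied period: period 4): for example HCI -> period 2, OS -> period 1, Algorithms -> period 4, Statistics -> period 1.

4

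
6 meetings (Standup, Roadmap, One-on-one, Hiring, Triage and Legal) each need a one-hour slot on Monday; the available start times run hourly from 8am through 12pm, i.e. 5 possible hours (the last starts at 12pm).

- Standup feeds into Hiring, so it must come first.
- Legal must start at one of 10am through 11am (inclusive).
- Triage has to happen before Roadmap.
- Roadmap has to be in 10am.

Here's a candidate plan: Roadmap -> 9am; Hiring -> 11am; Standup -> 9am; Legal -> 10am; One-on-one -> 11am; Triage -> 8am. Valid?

Invalid. Roadmap has to be in 10am.

Standup feeds into Hiring, so it must come first — holds.
Triage has to happen before Roadmap — holds.
Legal must start at one of 10am through 11am (inclusive) — holds.
Roadmap has to be in 10am — violated.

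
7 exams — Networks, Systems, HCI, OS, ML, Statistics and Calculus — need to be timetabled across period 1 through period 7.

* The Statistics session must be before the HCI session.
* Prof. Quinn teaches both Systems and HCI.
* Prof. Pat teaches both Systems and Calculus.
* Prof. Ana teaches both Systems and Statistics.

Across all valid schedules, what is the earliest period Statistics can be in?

period 1

Downstream work caps Statistics at period 6.
Statistics at period 1 is achievable: HCI -> period 2, Systems -> period 3, OS -> period 1, ML -> period 1, Calculus -> period 1, Networks -> period 1, Statistics -> period 1.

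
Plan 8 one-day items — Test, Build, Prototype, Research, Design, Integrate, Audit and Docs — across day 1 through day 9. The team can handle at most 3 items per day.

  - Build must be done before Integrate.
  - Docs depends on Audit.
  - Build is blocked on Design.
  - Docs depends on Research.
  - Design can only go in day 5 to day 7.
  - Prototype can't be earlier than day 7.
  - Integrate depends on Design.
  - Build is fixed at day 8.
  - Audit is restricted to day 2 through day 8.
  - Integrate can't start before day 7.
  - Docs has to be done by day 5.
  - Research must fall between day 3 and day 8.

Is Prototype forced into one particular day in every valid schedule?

No

Prototype can be day 7 (e.g. Audit=day 2, Integrate=day 9, Design=day 5, Prototype=day 7, Docs=day 4, Research=day 3, Test=day 1, Build=day 8) or day 8 (e.g. Docs -> day 4, Design -> day 5, Test -> day 1, Research -> day 3, Audit -> day 2, Integrate -> day 9, Prototype -> day 8, Build -> day 8).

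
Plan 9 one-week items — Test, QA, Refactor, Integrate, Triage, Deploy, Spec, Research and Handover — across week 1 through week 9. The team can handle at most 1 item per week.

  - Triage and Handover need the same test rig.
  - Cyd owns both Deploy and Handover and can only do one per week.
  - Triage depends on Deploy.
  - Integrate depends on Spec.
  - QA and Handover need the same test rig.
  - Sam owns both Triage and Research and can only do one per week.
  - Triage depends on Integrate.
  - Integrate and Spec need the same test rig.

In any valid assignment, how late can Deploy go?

Downstream work caps Deploy at week 8.
Deploy at week 8 is achievable: Refactor -> week 5, Integrate -> week 2, Deploy -> week 8, Triage -> week 9, Handover -> week 7, QA -> week 4, Test -> week 3, Spec -> week 1, Research -> week 6.

week 8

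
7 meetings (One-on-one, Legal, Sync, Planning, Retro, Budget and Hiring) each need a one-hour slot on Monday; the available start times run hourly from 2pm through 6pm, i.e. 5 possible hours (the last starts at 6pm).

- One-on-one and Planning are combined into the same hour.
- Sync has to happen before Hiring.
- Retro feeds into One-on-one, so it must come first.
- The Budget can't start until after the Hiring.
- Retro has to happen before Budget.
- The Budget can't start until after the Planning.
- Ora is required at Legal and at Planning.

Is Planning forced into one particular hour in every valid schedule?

Planning can be 3pm (e.g. One-on-one=3pm; Planning=3pm; Legal=2pm; Budget=4pm; Hiring=3pm; Retro=2pm; Sync=2pm) or 4pm (e.g. Budget in 5pm; Legal in 2pm; One-on-one in 4pm; Planning in 4pm; Retro in 2pm; Hiring in 3pm; Sync in 2pm).

No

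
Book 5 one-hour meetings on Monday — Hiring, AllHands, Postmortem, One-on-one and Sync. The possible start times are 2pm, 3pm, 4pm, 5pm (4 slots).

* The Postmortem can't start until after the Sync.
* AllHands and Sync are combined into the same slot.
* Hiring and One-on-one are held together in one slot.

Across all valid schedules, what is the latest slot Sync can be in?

Downstream work caps Sync at 4pm.
Sync at 4pm is achievable: Sync=4pm, AllHands=4pm, One-on-one=2pm, Hiring=2pm, Postmortem=5pm.

4pm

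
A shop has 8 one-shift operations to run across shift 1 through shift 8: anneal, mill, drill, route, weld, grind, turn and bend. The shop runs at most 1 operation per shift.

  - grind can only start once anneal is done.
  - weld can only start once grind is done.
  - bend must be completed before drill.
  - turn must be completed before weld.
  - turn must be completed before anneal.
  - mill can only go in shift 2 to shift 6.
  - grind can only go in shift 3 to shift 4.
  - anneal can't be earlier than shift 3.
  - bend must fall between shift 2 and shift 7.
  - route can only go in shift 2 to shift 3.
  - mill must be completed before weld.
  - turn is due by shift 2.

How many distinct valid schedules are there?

5

Splitting on mill: it can be shift 5 (3), shift 6 (2). Listing each branch's schedules as (anneal, drill, route, weld, grind, turn, bend) by shift number:
mill=shift 5: (3,7,2,8,4,1,6) (3,8,2,6,4,1,7) (3,8,2,7,4,1,6) — 3.
mill=shift 6: (3,7,2,8,4,1,5) (3,8,2,7,4,1,5) — 2.
Summing: 3 + 2 = 5.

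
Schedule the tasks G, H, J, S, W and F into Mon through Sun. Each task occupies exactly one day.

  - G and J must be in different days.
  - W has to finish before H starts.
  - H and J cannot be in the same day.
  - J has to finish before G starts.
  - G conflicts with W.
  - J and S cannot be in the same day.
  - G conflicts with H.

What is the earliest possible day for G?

Tue

Precedence pushes G to at least Tue.
G at Tue is achievable: F in Mon, H in Wed, S in Tue, G in Tue, J in Mon, W in Mon.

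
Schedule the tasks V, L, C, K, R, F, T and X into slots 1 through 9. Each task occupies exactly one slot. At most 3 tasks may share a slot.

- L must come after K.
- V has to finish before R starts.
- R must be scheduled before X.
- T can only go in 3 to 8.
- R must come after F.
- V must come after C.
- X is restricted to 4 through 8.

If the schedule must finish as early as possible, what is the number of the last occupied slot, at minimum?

The precedence chain requires at least 4 distinct slots.
With at most 3 per slot and 8 tasks, at least 3 slots are needed.
4 works (last occupied slot: 4): for example X=4; K=1; L=2; F=1; V=2; T=3; C=1; R=3.

4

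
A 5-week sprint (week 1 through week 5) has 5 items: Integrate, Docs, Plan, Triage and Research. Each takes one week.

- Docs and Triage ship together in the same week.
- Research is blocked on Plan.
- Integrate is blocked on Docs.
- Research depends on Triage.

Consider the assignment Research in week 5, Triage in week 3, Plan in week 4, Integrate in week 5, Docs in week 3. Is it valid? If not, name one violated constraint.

Yes

Docs and Triage ship together in the same week — holds.
Integrate is blocked on Docs — holds.
Research is blocked on Plan — holds.
Research depends on Triage — holds.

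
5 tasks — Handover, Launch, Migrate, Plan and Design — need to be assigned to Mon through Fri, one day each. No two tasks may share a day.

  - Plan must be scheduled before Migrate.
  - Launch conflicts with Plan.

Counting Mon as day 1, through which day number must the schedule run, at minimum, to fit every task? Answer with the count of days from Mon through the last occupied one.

5 days

The precedence chain requires at least 2 distinct days.
With at most 1 per day and 5 tasks, at least 5 days are needed.
5 works (last occupied day: Fri): for example Plan -> Mon, Migrate -> Tue, Launch -> Thu, Handover -> Wed, Design -> Fri.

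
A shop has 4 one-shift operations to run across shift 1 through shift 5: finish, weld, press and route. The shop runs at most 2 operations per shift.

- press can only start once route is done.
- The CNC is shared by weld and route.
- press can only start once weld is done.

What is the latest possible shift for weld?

Downstream work caps weld at shift 4.
weld at shift 4 is achievable: press=shift 5; route=shift 1; weld=shift 4; finish=shift 1.

shift 4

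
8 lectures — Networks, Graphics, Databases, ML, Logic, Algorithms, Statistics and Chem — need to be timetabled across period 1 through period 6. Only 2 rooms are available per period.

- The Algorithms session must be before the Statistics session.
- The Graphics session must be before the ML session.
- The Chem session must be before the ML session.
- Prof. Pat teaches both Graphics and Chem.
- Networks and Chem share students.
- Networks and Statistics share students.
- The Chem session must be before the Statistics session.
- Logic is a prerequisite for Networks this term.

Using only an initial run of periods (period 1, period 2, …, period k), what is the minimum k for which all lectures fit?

The precedence chain requires at least 2 distinct periods.
With at most 2 per period and 8 lectures, at least 4 periods are needed.
4 works (last occupied period: period 4): for example Networks -> period 4; Logic -> period 3; Chem -> period 1; Graphics -> period 2; Statistics -> period 2; ML -> period 3; Databases -> period 4; Algorithms -> period 1.

4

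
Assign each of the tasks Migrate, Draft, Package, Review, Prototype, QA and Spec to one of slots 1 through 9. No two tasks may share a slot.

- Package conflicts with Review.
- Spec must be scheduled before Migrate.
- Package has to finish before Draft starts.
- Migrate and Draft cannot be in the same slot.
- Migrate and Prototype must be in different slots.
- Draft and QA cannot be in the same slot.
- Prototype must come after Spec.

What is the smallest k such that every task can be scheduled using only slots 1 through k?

7

The precedence chain requires at least 2 distinct slots.
With at most 1 per slot and 7 tasks, at least 7 slots are needed.
7 works (last occupied slot: 7): for example QA=7, Package=3, Draft=4, Spec=1, Review=6, Migrate=2, Prototype=5.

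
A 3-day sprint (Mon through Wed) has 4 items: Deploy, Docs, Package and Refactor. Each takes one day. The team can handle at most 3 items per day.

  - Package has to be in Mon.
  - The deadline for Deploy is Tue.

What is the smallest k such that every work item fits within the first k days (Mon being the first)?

With at most 3 per day and 4 work items, at least 2 days are needed.
2 works (last occupied day: Tue): for example Package=Mon, Refactor=Tue, Deploy=Mon, Docs=Mon.

2 days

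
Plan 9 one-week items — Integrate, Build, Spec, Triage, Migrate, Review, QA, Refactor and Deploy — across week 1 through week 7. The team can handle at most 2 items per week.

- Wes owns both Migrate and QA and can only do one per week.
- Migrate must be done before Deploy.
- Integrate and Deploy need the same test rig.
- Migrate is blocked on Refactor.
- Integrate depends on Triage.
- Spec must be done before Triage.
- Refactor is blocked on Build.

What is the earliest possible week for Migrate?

week 3

Precedence pushes Migrate to at least week 3; downstream work caps Migrate at week 6.
Migrate at week 3 is achievable: QA in week 5; Review in week 4; Triage in week 2; Build in week 1; Refactor in week 2; Deploy in week 4; Migrate in week 3; Integrate in week 3; Spec in week 1.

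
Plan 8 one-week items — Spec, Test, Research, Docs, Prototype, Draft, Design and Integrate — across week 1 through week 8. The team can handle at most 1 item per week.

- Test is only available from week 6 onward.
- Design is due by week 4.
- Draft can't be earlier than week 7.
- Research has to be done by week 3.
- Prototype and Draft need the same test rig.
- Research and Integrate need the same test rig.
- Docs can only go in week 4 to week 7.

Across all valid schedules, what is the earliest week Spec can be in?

week 1

Spec at week 1 is achievable: Test=week 6; Prototype=week 5; Design=week 3; Draft=week 7; Spec=week 1; Docs=week 4; Research=week 2; Integrate=week 8.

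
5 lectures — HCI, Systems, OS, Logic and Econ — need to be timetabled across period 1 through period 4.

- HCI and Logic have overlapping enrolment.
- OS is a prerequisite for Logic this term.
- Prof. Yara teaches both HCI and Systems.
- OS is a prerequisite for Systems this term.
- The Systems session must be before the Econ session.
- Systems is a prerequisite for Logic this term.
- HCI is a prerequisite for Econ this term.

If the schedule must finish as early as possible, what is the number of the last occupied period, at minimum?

3

The precedence chain requires at least 3 distinct periods.
3 works (last occupied period: period 3): for example Systems=period 2, OS=period 1, Econ=period 3, HCI=period 1, Logic=period 3.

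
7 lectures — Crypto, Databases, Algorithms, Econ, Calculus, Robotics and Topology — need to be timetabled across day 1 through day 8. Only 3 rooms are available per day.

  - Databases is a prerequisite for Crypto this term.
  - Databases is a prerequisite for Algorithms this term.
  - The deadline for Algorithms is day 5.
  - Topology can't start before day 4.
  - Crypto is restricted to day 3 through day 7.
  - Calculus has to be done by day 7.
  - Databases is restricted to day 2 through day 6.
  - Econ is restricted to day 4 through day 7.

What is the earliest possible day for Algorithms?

Precedence pushes Algorithms to at least day 3; Algorithms's own window allows nothing later than day 5.
Algorithms at day 3 is achievable: Topology -> day 4, Crypto -> day 3, Algorithms -> day 3, Robotics -> day 1, Econ -> day 4, Databases -> day 2, Calculus -> day 1.

day 3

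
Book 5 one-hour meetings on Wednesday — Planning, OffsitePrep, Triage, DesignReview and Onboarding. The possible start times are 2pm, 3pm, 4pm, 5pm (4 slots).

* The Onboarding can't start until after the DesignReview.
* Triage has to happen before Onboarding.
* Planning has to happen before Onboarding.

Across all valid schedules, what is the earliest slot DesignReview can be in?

2pm

Downstream work caps DesignReview at 4pm.
DesignReview at 2pm is achievable: Triage=2pm, DesignReview=2pm, Onboarding=3pm, Planning=2pm, OffsitePrep=2pm.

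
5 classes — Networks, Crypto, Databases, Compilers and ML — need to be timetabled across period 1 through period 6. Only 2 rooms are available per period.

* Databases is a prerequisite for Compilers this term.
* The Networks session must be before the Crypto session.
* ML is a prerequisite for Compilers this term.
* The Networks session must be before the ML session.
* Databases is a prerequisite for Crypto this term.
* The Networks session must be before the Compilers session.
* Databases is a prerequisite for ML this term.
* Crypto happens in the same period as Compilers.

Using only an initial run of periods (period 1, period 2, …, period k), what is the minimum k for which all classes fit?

3 periods

The precedence chain requires at least 3 distinct periods.
With at most 2 per period and 5 classes, at least 3 periods are needed.
3 works (last occupied period: period 3): for example Crypto -> period 3, Databases -> period 1, Compilers -> period 3, Networks -> period 1, ML -> period 2.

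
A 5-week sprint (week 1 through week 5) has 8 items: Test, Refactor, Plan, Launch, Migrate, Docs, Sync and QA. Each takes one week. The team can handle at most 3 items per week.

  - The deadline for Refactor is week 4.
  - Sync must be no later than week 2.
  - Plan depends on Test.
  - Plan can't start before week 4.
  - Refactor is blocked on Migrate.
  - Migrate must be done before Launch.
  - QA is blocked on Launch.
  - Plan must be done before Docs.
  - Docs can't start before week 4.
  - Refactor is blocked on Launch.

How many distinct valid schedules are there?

60

Splitting on Test: it can be week 1 (20), week 2 (20), week 3 (20). Listing each branch's schedules as (Refactor, Plan, Launch, Migrate, Docs, Sync, QA) by week number:
Test=week 1: (3,4,2,1,5,1,3) (3,4,2,1,5,1,4) (3,4,2,1,5,1,5) (3,4,2,1,5,2,3) (3,4,2,1,5,2,4) (3,4,2,1,5,2,5) (4,4,2,1,5,1,3) (4,4,2,1,5,1,4) (4,4,2,1,5,1,5) (4,4,2,1,5,2,3) (4,4,2,1,5,2,4) (4,4,2,1,5,2,5) (4,4,3,1,5,1,4) (4,4,3,1,5,1,5) (4,4,3,1,5,2,4) (4,4,3,1,5,2,5) (4,4,3,2,5,1,4) (4,4,3,2,5,1,5) (4,4,3,2,5,2,4) (4,4,3,2,5,2,5) — 20.
Test=week 2: (3,4,2,1,5,1,3) (3,4,2,1,5,1,4) (3,4,2,1,5,1,5) (3,4,2,1,5,2,3) (3,4,2,1,5,2,4) (3,4,2,1,5,2,5) (4,4,2,1,5,1,3) (4,4,2,1,5,1,4) (4,4,2,1,5,1,5) (4,4,2,1,5,2,3) (4,4,2,1,5,2,4) (4,4,2,1,5,2,5) (4,4,3,1,5,1,4) (4,4,3,1,5,1,5) (4,4,3,1,5,2,4) (4,4,3,1,5,2,5) (4,4,3,2,5,1,4) (4,4,3,2,5,1,5) (4,4,3,2,5,2,4) (4,4,3,2,5,2,5) — 20.
Test=week 3: (3,4,2,1,5,1,3) (3,4,2,1,5,1,4) (3,4,2,1,5,1,5) (3,4,2,1,5,2,3) (3,4,2,1,5,2,4) (3,4,2,1,5,2,5) (4,4,2,1,5,1,3) (4,4,2,1,5,1,4) (4,4,2,1,5,1,5) (4,4,2,1,5,2,3) (4,4,2,1,5,2,4) (4,4,2,1,5,2,5) (4,4,3,1,5,1,4) (4,4,3,1,5,1,5) (4,4,3,1,5,2,4) (4,4,3,1,5,2,5) (4,4,3,2,5,1,4) (4,4,3,2,5,1,5) (4,4,3,2,5,2,4) (4,4,3,2,5,2,5) — 20.
Summing: 20 + 20 + 20 = 60.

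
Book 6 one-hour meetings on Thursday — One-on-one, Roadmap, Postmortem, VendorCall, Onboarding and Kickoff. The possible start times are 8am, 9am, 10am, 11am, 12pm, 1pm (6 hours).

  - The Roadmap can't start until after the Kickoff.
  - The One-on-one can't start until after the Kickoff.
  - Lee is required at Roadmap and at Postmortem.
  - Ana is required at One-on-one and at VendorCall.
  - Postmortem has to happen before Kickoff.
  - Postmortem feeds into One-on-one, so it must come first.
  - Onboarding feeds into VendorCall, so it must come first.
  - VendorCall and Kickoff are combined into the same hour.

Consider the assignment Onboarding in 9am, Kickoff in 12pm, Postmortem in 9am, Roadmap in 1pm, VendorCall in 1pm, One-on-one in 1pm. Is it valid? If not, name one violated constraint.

No — it violates: Ana is required at One-on-one and at VendorCall

Onboarding feeds into VendorCall, so it must come first — holds.
Postmortem feeds into One-on-one, so it must come first — holds.
Lee is required at Roadmap and at Postmortem — holds.
Postmortem has to happen before Kickoff — holds.
The Roadmap can't start until after the Kickoff — holds.
Ana is required at One-on-one and at VendorCall — violated.
VendorCall and Kickoff are combined into the same hour — violated.
The One-on-one can't start until after the Kickoff — holds.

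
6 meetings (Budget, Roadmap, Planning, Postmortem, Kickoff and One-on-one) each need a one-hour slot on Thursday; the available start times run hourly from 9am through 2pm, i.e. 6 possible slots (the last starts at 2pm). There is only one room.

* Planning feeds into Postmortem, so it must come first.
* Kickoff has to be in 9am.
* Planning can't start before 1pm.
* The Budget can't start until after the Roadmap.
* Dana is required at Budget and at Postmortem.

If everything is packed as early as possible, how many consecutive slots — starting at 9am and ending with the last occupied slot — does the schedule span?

The precedence chain requires at least 2 distinct slots.
With at most 1 per slot and 6 meetings, at least 6 slots are needed.
Propagating the time windows through the other constraints, Postmortem can't land before 2pm — that is slot 6 counting from 9am — so the schedule must run through at least 6 slots.
6 works (last occupied slot: 2pm): for example Kickoff in 9am; Planning in 1pm; Postmortem in 2pm; One-on-one in 12pm; Roadmap in 10am; Budget in 11am.

6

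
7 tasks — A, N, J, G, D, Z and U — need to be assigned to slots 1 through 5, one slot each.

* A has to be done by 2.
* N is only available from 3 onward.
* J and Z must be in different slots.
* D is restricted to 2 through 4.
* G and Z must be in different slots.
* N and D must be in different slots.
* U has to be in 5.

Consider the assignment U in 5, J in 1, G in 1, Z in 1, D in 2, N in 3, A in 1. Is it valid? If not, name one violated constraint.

Invalid. G and Z must be in different slots.

A has to be done by 2 — holds.
D is restricted to 2 through 4 — holds.
U has to be in 5 — holds.
N and D must be in different slots — holds.
G and Z must be in different slots — violated.
J and Z must be in different slots — violated.
N is only available from 3 onward — holds.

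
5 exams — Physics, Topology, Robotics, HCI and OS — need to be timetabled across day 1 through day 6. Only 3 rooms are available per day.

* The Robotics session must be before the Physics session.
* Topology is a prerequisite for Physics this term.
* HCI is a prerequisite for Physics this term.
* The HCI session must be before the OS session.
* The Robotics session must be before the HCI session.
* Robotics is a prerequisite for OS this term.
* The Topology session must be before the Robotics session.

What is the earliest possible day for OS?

day 4

Precedence pushes OS to at least day 4.
OS at day 4 is achievable: Topology -> day 1; Physics -> day 4; OS -> day 4; HCI -> day 3; Robotics -> day 2.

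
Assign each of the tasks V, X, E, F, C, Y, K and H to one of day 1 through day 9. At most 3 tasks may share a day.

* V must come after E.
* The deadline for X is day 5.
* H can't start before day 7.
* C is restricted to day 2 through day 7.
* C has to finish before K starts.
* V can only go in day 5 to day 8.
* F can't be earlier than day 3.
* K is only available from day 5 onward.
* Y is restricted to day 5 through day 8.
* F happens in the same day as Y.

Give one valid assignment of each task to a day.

H in day 7; F in day 5; X in day 1; V in day 5; K in day 6; E in day 1; C in day 2; Y in day 5

Checking: E(day 1) before V(day 5); C(day 2) before K(day 6); F = Y = day 5; H=day 7 in [day 7,day 9]; K=day 6 in [day 5,day 9]; X=day 1 in [day 1,day 5]; F=day 5 in [day 3,day 9]; Y=day 5 in [day 5,day 8]; V=day 5 in [day 5,day 8]; C=day 2 in [day 2,day 7]; max 3 per day (cap 3).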